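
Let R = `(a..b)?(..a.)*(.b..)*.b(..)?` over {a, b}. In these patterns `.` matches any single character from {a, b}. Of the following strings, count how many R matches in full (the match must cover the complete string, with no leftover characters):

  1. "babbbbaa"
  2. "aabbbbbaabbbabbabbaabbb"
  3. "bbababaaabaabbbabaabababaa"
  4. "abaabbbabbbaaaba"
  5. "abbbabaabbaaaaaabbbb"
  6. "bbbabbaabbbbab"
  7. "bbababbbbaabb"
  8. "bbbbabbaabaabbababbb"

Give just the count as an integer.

1 → no match
2 → no match
3 → no match
4 → no match
5 → match
6 → match
7 → no match
8 → match
Total matched: 3

3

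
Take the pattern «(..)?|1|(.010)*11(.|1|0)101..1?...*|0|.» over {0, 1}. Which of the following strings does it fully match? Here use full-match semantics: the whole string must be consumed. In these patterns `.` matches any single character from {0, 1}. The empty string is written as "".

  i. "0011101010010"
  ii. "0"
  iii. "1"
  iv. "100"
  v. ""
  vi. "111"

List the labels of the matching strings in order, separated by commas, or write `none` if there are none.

ii, iii, v

i → no match
ii → match
iii → match
iv → no match
v → match
vi → no match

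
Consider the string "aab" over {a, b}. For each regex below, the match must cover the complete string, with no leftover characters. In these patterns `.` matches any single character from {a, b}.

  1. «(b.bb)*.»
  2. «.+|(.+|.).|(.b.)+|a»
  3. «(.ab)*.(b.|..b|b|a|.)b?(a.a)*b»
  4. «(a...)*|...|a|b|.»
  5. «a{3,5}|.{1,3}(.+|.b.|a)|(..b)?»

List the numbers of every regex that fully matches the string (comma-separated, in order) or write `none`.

1 → no match
2 → match
3 → match
4 → match
5 → match

2, 3, 4, 5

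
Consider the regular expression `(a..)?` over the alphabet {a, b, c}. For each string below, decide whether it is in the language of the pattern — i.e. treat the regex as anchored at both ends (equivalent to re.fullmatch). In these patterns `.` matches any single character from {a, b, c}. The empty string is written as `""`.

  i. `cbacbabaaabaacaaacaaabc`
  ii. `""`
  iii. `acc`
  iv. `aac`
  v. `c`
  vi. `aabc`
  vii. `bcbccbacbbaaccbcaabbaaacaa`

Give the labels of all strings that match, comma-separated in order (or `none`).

i → no match
ii → match
iii → match
iv → match
v → no match
vi → no match
vii → no match

ii, iii, iv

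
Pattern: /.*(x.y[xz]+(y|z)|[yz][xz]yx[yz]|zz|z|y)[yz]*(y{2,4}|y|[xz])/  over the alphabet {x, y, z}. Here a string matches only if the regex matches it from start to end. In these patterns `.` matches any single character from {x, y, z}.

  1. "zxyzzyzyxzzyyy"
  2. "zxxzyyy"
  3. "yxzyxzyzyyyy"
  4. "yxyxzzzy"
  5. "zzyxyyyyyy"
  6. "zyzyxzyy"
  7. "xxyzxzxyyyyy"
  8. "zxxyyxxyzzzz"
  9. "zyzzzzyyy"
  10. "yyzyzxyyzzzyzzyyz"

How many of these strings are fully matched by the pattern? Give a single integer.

10

1 → match
2 → match
3 → match
4 → match
5 → match
6 → match
7 → match
8 → match
9 → match
10 → match
Total matched: 10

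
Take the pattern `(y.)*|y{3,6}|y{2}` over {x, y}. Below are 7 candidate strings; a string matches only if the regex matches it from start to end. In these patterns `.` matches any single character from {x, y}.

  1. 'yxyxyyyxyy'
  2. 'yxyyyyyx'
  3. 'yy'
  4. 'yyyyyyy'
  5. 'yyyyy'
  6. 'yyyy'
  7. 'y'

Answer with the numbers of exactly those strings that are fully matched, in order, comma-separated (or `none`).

1, 2, 3, 5, 6

1 → match
2 → match
3 → match
4 → no match
5 → match
6 → match
7 → no match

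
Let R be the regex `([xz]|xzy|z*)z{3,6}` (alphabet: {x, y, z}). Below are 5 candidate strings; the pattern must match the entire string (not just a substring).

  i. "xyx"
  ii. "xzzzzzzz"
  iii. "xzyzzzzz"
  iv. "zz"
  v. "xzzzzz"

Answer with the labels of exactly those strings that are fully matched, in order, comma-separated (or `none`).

i → no match — must end with "z"
ii → no match
iii → match
iv → no match
v → match

iii, v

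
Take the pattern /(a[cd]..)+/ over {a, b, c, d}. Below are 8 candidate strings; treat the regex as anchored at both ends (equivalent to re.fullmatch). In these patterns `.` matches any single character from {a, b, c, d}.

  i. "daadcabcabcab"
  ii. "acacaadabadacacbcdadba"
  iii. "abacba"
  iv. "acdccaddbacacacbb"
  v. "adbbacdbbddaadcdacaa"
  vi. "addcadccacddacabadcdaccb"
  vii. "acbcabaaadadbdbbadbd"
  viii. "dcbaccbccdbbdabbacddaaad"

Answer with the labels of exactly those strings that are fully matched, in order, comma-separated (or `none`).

vi

i → no match — must start with "a"
ii → no match
iii. "abacba" → no match
iv → no match
v → no match
vi → match
vii → no match
viii → no match — must start with "a"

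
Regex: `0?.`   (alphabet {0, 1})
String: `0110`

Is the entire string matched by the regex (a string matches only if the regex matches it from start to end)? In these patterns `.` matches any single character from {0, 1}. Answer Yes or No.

No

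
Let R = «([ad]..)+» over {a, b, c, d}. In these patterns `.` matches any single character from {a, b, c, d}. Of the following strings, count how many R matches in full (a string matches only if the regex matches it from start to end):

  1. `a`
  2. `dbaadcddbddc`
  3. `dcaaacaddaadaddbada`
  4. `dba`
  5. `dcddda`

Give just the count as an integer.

3

1 → no match
2 → match
3 → no match
4 → match
5 → match
Total matched: 3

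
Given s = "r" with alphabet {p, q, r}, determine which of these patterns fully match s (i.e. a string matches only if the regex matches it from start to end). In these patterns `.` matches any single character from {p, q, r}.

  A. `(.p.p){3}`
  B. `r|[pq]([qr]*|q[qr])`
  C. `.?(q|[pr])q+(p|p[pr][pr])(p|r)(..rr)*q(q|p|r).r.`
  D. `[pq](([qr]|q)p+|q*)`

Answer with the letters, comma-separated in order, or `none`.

B

A → no match — must end with "p"
B → match
C → no match
D → no match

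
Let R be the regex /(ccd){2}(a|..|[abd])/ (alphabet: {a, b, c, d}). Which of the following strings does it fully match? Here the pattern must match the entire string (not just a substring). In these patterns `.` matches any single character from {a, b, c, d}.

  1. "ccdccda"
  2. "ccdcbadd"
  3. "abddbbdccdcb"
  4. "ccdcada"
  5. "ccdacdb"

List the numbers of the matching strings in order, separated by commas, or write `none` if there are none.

1

1 → match
2 → no match
3 → no match — must start with "ccd"
4 → no match
5 → no match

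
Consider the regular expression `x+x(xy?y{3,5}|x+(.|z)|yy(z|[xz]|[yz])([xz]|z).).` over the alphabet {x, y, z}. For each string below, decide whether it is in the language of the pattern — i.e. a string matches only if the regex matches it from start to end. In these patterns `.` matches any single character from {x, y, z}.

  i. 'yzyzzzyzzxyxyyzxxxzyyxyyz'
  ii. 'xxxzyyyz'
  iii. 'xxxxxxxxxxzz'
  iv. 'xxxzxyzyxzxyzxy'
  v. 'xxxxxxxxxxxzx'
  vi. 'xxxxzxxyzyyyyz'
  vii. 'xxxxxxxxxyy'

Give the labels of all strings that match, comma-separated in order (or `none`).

iii, v, vii

i → no match — must start with 'x'
ii → no match
iii → match
iv → no match
v → match
vi → no match
vii → match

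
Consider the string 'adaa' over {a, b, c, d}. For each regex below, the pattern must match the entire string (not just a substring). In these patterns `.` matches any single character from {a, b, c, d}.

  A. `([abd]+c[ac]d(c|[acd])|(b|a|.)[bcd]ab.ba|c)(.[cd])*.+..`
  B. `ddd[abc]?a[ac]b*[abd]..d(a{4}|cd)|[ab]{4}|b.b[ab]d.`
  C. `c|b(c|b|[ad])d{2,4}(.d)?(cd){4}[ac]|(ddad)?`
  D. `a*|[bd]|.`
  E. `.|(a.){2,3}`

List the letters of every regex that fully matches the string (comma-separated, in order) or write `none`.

A → no match
B → no match
C → no match
D → no match
E → match

E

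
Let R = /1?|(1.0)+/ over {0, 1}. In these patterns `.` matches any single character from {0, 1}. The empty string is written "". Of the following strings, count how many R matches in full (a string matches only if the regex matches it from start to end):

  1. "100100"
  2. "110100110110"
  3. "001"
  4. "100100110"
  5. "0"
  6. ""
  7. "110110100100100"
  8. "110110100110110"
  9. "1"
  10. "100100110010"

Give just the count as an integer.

7

1 → match
2 → match
3 → no match
4 → match
5 → no match
6 → match
7 → match
8 → match
9 → match
10 → no match
Total matched: 7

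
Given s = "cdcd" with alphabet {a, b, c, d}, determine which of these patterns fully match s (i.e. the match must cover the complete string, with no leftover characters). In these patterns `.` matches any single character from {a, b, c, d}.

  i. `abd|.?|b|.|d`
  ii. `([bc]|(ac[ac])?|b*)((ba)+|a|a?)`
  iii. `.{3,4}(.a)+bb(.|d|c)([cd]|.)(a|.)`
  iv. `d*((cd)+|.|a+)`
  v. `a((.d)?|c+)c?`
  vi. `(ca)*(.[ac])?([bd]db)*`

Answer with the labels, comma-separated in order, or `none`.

iv

i → no match
ii → no match
iii → no match
iv → match
v → no match — must start with "a"
vi → no match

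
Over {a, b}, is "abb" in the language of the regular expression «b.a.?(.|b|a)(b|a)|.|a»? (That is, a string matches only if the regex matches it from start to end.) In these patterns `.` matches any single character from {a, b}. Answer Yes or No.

No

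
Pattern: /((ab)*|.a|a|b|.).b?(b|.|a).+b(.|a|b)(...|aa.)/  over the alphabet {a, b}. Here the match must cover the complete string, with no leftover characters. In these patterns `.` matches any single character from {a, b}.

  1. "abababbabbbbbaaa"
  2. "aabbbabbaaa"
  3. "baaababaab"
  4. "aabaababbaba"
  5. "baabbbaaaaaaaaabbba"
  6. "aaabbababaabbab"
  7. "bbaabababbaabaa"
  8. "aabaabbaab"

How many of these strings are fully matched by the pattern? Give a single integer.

4

1 → match
2 → match
3 → no match
4 → match
5 → no match
6 → no match
7 → no match
8 → match
Total matched: 4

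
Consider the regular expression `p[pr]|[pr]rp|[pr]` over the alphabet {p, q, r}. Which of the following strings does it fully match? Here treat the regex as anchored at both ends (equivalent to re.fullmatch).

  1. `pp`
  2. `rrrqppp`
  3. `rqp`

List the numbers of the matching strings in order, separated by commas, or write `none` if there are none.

1

1. `pp` → match
2. `rrrqppp` → no match
3. `rqp` → no match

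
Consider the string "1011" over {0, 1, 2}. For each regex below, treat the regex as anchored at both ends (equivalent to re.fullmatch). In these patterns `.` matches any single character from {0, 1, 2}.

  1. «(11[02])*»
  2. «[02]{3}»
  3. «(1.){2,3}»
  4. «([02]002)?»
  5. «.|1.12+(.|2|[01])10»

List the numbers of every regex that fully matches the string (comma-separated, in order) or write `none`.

1 → no match
2 → no match
3 → match
4 → no match
5 → no match

3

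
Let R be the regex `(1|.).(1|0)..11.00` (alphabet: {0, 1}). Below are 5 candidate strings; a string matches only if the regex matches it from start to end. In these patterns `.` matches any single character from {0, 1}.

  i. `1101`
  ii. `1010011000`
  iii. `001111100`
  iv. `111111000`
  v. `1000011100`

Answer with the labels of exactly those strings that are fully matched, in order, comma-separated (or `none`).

i → no match — must end with `00`
ii → match
iii → no match
iv → no match
v → match

ii, v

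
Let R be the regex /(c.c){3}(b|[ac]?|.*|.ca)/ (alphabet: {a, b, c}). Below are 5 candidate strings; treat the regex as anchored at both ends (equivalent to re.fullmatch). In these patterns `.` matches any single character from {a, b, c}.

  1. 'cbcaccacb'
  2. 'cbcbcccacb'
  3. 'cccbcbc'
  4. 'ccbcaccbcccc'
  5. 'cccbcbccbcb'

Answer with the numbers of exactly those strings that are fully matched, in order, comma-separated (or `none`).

1. 'cbcaccacb' → no match
2. 'cbcbcccacb' → no match
3. 'cccbcbc' → no match
4. 'ccbcaccbcccc' → no match
5. 'cccbcbccbcb' → no match

none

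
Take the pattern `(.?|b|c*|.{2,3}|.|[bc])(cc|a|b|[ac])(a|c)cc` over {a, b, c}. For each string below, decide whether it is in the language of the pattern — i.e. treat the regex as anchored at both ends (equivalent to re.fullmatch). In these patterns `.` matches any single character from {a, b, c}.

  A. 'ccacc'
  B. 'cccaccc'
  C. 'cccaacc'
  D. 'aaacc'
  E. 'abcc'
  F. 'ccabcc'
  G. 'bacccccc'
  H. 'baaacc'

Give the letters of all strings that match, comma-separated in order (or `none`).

A → match
B → match
C → match
D → match
E → no match
F → no match
G → match
H → match

A, B, C, D, G, H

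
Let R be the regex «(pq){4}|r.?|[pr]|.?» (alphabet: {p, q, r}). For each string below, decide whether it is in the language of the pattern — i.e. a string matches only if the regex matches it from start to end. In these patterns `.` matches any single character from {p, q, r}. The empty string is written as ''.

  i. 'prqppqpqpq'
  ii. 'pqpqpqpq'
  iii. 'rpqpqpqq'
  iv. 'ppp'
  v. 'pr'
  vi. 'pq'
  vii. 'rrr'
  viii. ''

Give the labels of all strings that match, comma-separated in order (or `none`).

i → no match
ii → match
iii → no match
iv → no match
v → no match
vi → no match
vii → no match
viii → match

ii, viii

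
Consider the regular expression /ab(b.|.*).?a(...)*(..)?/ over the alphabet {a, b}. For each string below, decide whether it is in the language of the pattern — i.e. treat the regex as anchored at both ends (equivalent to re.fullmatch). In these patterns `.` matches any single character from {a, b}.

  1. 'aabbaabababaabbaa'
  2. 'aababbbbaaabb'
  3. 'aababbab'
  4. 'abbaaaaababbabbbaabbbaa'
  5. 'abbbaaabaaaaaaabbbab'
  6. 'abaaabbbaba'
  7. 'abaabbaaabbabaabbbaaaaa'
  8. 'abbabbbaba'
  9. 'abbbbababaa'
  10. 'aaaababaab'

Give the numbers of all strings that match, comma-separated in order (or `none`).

1 → no match — must start with 'ab'
2 → no match — must start with 'ab'
3 → no match — must start with 'ab'
4 → match
5 → match
6 → match
7 → match
8 → match
9 → match
10 → no match — must start with 'ab'

4, 5, 6, 7, 8, 9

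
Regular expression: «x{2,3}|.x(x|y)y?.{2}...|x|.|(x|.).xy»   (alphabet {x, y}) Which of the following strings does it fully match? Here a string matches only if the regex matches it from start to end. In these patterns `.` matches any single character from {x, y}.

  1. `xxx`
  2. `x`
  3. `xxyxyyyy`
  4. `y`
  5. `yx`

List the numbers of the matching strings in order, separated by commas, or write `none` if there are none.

1 → match
2 → match
3 → match
4 → match
5 → no match

1, 2, 3, 4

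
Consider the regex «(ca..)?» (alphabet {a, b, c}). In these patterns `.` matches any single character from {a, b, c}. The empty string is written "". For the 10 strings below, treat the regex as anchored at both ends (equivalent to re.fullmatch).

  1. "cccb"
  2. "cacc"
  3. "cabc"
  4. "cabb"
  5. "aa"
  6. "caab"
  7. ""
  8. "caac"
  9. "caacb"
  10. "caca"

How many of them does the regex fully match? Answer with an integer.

1 → no match
2 → match
3 → match
4 → match
5 → no match
6 → match
7 → match
8 → match
9 → no match
10 → match
Total matched: 7

7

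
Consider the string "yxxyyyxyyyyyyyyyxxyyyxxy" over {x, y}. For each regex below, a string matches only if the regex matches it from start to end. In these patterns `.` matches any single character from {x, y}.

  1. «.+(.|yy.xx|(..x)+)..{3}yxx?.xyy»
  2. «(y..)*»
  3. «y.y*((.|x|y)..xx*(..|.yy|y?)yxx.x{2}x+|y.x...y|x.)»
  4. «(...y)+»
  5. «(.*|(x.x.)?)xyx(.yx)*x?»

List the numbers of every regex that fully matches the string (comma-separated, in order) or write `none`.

1 → no match — must end with "xyy"
2 → no match
3 → no match
4 → match
5 → no match

4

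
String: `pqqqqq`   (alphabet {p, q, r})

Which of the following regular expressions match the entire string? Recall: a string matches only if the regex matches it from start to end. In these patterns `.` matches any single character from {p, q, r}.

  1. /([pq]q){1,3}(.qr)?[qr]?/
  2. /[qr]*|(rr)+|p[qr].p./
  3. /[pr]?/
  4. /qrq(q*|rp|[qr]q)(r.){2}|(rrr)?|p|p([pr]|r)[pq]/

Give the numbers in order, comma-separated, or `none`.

1

1 → match
2 → no match
3 → no match
4 → no match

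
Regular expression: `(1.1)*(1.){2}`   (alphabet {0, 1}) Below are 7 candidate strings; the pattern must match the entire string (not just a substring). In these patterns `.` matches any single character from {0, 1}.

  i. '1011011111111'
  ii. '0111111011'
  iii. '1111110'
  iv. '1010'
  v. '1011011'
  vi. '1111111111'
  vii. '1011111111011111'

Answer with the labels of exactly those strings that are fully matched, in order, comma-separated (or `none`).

i → match
ii → no match
iii → match
iv → match
v → match
vi → match
vii → match

i, iii, iv, v, vi, vii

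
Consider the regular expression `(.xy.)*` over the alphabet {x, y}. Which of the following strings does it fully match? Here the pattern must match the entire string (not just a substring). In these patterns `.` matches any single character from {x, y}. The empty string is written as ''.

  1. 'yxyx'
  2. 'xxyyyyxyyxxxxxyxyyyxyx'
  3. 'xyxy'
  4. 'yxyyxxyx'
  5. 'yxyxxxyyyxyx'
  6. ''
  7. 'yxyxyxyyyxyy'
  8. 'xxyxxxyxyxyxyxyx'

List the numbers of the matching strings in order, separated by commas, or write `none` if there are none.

1, 4, 5, 6, 7, 8

1 → match
2 → no match
3 → no match
4 → match
5 → match
6 → match
7 → match
8 → match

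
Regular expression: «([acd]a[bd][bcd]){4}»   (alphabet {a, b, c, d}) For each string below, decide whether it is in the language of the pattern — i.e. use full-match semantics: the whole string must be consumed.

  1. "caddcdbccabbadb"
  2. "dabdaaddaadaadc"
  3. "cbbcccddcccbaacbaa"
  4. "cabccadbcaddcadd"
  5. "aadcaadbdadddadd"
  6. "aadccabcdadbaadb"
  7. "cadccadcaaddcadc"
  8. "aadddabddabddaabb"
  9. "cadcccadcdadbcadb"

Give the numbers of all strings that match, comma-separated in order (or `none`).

4, 5, 6, 7

1 → no match
2 → no match
3 → no match
4 → match
5 → match
6 → match
7 → match
8 → no match
9 → no match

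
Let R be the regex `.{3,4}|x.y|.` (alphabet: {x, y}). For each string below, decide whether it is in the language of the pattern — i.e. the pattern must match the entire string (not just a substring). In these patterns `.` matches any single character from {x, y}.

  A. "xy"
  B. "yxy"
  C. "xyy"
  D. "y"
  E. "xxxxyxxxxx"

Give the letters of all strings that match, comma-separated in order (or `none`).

B, C, D

A → no match
B → match
C → match
D → match
E → no match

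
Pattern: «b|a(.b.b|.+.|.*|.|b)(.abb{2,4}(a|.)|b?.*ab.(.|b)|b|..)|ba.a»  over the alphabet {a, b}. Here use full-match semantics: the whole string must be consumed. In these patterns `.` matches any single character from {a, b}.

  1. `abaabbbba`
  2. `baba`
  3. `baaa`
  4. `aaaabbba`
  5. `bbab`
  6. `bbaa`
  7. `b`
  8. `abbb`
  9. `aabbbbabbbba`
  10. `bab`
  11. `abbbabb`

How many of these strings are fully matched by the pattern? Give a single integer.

8

1. `abaabbbba` → match
2. `baba` → match
3. `baaa` → match
4. `aaaabbba` → match
5. `bbab` → no match
6. `bbaa` → no match
7. `b` → match
8. `abbb` → match
9. `aabbbbabbbba` → match
10. `bab` → no match
11. `abbbabb` → match
Total matched: 8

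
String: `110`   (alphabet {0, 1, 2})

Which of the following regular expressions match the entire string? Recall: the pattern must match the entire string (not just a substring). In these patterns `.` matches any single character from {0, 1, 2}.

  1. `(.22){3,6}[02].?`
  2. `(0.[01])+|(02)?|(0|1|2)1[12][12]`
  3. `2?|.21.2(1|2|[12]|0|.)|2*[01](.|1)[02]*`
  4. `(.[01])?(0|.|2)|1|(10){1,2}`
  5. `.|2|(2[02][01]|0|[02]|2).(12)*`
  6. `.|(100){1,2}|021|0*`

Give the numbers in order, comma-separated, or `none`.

3, 4

1 → no match
2 → no match
3 → match
4 → match
5 → no match
6 → no match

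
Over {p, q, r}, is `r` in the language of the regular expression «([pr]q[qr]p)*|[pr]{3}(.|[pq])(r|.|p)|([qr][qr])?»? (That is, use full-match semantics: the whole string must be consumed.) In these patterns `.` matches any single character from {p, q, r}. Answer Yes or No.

No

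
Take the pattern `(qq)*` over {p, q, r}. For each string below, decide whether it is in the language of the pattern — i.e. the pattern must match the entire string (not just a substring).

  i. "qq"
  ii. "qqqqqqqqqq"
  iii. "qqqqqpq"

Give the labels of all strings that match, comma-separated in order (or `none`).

i → match
ii → match
iii → no match

i, ii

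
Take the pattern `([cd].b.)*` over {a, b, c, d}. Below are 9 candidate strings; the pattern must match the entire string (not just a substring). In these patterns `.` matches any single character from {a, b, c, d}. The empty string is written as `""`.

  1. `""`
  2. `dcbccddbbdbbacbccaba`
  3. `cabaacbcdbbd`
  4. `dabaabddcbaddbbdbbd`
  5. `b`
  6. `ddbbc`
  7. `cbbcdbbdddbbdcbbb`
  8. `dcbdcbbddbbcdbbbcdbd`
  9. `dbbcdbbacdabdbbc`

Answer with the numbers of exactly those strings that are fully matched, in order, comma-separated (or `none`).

1 → match
2 → no match
3 → no match
4 → no match
5 → no match
6 → no match
7 → no match
8 → match
9 → no match

1, 8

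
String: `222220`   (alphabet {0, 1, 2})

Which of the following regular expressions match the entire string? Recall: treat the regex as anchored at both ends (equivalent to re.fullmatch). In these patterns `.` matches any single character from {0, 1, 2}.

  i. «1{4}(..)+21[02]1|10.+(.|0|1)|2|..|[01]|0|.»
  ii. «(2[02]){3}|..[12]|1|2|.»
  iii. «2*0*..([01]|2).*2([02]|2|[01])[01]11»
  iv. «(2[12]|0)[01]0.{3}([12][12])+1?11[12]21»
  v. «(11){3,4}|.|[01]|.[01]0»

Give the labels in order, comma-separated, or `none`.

ii

i → no match
ii → match
iii → no match — must end with `11`
iv → no match — must end with `21`
v → no match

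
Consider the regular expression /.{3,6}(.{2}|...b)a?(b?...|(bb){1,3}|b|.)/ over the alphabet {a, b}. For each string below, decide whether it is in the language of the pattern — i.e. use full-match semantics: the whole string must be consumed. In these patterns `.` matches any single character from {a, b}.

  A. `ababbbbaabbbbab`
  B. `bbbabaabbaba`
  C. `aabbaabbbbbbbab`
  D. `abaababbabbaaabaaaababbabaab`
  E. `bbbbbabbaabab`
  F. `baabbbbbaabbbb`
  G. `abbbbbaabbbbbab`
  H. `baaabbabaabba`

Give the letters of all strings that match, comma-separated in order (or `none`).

A → no match
B → match
C → no match
D → no match
E → no match
F → no match
G → no match
H → no match

B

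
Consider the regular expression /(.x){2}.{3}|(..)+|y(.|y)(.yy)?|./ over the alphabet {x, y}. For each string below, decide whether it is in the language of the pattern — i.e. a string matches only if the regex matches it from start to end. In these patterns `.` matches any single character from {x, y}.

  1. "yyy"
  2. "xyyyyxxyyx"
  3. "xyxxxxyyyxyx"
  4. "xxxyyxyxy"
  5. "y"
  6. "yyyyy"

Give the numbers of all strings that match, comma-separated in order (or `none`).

2, 3, 5, 6

1 → no match
2 → match
3 → match
4 → no match
5 → match
6 → match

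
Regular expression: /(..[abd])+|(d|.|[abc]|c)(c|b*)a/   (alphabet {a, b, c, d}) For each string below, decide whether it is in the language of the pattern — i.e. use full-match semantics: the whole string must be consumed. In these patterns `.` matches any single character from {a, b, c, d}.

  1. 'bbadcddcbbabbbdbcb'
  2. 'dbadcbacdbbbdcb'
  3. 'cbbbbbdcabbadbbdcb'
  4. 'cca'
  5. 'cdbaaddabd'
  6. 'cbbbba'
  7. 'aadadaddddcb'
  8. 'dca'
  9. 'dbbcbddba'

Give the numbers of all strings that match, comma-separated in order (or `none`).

1, 2, 3, 4, 6, 7, 8, 9

1 → match
2 → match
3 → match
4 → match
5 → no match
6 → match
7 → match
8 → match
9 → match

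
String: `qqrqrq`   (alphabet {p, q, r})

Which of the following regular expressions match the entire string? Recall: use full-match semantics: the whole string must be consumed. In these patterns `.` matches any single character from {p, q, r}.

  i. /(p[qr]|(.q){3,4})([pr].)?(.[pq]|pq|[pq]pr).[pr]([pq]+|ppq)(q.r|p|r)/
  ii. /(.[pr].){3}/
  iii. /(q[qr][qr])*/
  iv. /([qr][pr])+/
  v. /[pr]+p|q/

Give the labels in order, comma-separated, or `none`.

i → no match
ii → no match
iii → match
iv → no match
v → no match

iii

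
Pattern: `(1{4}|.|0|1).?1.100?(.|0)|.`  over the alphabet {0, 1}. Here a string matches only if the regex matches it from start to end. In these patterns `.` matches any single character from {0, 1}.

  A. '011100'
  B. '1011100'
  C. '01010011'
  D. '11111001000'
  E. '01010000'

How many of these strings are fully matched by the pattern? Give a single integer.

A → match
B → match
C → no match
D → no match
E → no match
Total matched: 2

2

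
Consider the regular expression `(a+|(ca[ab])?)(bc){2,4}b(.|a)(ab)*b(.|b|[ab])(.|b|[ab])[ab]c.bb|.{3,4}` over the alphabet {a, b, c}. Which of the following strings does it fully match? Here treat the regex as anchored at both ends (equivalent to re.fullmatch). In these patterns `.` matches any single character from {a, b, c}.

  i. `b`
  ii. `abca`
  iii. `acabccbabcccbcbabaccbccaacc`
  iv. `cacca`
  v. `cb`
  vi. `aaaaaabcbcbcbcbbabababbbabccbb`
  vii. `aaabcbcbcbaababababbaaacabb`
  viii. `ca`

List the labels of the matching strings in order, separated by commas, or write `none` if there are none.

ii, vi, vii

i → no match
ii → match
iii → no match
iv → no match
v → no match
vi → match
vii → match
viii → no match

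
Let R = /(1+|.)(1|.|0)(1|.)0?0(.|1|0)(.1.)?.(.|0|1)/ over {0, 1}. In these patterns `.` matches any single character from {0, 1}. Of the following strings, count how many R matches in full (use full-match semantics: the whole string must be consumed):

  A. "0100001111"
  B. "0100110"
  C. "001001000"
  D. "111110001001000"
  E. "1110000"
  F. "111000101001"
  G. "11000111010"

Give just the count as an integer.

A → match
B → match
C → no match
D → no match
E → match
F → match
G → match
Total matched: 5

5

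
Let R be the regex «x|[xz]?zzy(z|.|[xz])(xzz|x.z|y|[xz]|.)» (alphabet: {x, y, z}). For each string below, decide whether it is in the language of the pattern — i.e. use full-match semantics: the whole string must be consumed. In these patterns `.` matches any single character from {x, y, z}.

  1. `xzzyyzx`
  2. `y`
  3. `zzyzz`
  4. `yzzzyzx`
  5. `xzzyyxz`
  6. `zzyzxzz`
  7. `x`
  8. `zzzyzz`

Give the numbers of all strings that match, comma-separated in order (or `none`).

3, 6, 7, 8

1 → no match
2 → no match
3 → match
4 → no match
5 → no match
6 → match
7 → match
8 → match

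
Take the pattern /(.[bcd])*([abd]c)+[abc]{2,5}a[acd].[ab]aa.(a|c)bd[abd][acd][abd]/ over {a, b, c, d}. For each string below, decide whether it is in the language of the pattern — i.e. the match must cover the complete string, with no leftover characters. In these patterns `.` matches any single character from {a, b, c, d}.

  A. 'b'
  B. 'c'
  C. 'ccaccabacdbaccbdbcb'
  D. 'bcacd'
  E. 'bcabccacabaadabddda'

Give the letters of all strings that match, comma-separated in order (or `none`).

A. 'b' → no match
B. 'c' → no match
C → no match
D. 'bcacd' → no match
E → match

E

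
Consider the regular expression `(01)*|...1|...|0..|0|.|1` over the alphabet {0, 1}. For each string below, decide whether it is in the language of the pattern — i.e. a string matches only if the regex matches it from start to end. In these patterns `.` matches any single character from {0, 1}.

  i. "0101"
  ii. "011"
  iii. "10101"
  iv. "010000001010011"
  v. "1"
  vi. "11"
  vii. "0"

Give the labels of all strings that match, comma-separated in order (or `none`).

i, ii, v, vii

i. "0101" → match
ii. "011" → match
iii. "10101" → no match
iv → no match
v. "1" → match
vi. "11" → no match
vii. "0" → match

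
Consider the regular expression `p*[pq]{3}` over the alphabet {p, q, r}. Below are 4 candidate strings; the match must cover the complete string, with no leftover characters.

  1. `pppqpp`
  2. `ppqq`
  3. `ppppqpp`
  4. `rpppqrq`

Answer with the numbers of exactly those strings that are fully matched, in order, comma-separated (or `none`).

1, 2, 3

1. `pppqpp` → match
2. `ppqq` → match
3. `ppppqpp` → match
4. `rpppqrq` → no match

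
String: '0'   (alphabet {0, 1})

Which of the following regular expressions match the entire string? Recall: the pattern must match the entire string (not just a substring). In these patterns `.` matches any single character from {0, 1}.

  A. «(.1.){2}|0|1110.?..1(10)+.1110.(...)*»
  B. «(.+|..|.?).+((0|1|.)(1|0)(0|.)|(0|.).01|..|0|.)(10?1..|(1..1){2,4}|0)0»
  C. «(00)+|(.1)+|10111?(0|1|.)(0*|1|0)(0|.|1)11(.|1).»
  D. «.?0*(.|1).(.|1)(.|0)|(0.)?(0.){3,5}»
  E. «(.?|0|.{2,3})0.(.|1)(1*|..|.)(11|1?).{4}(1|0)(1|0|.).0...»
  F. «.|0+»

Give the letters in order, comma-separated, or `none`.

A → match
B → no match
C → no match
D → no match
E → no match
F → match

A, F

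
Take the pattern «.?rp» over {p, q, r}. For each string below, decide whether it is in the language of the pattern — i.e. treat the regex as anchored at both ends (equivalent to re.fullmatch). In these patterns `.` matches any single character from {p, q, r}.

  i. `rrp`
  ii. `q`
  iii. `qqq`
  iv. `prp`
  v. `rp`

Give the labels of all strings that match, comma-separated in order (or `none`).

i, iv, v

i → match
ii → no match — must end with `rp`
iii → no match — must end with `rp`
iv → match
v → match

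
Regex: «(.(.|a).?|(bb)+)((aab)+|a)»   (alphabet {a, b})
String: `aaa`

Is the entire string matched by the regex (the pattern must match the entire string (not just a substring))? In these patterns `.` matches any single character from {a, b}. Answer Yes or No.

Yes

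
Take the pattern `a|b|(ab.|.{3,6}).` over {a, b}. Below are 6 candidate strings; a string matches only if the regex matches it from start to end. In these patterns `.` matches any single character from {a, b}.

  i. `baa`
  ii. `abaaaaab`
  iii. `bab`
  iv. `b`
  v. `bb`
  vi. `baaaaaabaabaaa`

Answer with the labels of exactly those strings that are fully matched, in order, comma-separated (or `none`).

i → no match
ii → no match
iii → no match
iv → match
v → no match
vi → no match

iv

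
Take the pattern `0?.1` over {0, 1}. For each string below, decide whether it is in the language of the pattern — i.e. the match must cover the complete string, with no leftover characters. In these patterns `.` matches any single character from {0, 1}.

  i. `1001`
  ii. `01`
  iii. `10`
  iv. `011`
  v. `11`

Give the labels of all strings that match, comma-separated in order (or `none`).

ii, iv, v

i. `1001` → no match
ii. `01` → match
iii. `10` → no match — must end with `1`
iv. `011` → match
v. `11` → match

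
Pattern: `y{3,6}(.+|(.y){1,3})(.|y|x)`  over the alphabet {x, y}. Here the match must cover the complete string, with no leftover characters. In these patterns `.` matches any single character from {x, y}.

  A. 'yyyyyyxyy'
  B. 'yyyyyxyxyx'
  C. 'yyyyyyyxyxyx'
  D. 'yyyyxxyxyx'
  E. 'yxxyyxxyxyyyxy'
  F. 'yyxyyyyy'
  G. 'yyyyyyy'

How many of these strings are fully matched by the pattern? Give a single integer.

A → match
B → match
C → match
D → match
E → no match
F → no match
G → match
Total matched: 5

5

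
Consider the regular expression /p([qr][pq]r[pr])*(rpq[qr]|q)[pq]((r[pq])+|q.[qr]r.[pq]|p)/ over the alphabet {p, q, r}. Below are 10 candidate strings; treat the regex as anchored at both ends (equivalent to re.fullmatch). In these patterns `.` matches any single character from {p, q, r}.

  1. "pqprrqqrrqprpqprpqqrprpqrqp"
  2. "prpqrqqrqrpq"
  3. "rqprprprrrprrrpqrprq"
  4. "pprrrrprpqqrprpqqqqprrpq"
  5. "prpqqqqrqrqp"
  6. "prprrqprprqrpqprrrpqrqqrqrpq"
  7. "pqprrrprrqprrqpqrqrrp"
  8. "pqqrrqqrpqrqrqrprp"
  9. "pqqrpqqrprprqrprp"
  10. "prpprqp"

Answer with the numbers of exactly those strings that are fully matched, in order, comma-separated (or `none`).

1, 2, 5, 6, 7, 9

1 → match
2. "prpqrqqrqrpq" → match
3 → no match — must start with "p"
4 → no match
5. "prpqqqqrqrqp" → match
6 → match
7 → match
8 → no match
9 → match
10. "prpprqp" → no match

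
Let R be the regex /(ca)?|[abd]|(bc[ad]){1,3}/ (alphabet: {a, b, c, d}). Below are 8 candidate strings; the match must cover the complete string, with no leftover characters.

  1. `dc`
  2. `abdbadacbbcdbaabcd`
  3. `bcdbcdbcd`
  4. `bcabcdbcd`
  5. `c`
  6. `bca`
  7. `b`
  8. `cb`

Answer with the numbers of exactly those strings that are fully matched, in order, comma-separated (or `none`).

3, 4, 6, 7

1 → no match
2 → no match
3 → match
4 → match
5 → no match
6 → match
7 → match
8 → no match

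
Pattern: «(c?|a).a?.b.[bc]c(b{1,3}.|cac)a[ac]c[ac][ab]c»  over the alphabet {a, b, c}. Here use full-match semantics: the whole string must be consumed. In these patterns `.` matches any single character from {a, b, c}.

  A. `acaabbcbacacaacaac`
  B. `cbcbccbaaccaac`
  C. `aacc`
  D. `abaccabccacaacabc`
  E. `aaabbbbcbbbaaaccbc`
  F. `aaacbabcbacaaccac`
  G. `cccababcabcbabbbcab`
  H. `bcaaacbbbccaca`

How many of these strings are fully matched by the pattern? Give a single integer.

1

A → no match
B → no match
C → no match
D → no match
E → match
F → no match
G → no match — must end with `c`
H → no match — must end with `c`
Total matched: 1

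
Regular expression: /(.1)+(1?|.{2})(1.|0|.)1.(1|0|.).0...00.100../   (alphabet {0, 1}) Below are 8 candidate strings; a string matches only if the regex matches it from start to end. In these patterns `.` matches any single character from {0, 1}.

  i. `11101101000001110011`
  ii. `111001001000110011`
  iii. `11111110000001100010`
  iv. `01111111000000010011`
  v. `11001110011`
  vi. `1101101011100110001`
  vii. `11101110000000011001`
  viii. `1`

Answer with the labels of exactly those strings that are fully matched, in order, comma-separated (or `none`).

i → no match
ii → no match
iii → no match
iv → match
v → no match
vi → match
vii → no match
viii → no match

iv, vi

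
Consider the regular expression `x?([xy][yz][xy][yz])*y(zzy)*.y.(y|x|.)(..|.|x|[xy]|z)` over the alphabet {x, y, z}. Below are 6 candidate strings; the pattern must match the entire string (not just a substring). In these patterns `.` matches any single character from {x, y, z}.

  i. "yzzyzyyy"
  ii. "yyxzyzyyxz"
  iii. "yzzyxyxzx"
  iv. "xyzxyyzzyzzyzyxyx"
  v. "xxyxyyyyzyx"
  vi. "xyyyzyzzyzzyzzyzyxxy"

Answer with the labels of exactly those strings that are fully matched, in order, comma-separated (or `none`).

ii, iii, iv, v, vi

i → no match
ii → match
iii → match
iv → match
v → match
vi → match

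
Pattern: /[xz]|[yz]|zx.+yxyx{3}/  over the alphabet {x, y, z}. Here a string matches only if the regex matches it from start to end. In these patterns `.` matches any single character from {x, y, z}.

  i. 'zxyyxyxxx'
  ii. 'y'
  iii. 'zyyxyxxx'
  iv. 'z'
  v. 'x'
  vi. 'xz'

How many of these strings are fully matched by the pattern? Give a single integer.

4

i → match
ii → match
iii → no match
iv → match
v → match
vi → no match
Total matched: 4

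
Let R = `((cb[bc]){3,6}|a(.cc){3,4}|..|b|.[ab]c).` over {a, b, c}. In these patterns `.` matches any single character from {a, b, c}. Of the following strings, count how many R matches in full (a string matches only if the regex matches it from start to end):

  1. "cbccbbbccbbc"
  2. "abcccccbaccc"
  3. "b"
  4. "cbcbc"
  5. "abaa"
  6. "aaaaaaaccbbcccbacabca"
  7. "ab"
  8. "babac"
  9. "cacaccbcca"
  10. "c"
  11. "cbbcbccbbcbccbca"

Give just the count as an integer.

1 → no match
2 → no match
3 → no match
4 → no match
5 → no match
6 → no match
7 → no match
8 → no match
9 → no match
10 → no match
11 → match
Total matched: 1

1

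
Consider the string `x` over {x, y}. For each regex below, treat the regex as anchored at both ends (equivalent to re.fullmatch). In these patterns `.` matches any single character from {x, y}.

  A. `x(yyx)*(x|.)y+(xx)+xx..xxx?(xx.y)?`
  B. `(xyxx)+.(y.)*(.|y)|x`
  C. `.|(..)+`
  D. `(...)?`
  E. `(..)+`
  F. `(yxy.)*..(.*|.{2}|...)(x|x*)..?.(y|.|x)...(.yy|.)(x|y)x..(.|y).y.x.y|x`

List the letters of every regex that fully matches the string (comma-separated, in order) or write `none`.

B, C, F

A → no match
B → match
C → match
D → no match
E → no match
F → match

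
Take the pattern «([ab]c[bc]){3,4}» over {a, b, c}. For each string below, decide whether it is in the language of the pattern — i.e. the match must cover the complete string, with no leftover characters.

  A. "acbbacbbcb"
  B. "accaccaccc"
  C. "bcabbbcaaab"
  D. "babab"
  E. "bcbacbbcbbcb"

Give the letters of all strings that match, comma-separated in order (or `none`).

E

A → no match
B → no match
C → no match
D → no match
E → match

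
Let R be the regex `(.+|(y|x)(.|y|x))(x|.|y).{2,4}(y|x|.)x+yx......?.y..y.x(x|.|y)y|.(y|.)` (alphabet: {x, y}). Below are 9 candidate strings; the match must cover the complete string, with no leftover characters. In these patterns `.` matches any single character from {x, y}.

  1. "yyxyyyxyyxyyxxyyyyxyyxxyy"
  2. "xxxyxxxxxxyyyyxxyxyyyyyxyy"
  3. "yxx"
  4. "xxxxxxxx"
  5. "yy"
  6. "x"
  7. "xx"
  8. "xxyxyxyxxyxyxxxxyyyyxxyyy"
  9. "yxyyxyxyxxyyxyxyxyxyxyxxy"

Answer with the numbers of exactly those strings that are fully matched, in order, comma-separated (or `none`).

1 → no match
2 → no match
3 → no match
4 → no match
5 → match
6 → no match
7 → match
8 → no match
9 → no match

5, 7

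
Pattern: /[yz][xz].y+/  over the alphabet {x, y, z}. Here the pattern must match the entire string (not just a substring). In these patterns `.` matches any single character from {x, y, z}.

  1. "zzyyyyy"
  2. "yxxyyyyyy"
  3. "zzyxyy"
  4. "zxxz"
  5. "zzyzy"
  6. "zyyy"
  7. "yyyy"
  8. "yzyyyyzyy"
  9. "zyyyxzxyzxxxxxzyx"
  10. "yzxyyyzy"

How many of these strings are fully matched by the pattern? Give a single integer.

1 → match
2 → match
3 → no match
4 → no match — must end with "y"
5 → no match
6 → no match
7 → no match
8 → no match
9 → no match — must end with "y"
10 → no match
Total matched: 2

2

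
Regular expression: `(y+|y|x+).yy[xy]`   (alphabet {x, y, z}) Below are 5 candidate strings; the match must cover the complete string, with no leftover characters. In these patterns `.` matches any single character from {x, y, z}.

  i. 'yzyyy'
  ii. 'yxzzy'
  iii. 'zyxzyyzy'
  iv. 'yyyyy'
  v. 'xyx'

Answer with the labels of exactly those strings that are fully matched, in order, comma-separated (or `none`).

i. 'yzyyy' → match
ii. 'yxzzy' → no match
iii. 'zyxzyyzy' → no match
iv. 'yyyyy' → match
v. 'xyx' → no match

i, iv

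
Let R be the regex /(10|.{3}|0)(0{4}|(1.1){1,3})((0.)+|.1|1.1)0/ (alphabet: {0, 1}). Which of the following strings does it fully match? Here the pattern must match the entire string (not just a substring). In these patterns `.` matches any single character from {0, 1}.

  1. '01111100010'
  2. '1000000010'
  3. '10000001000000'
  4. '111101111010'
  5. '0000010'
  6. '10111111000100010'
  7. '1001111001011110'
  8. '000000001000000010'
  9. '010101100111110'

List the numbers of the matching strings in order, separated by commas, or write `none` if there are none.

1, 2, 4, 6, 8

1 → match
2 → match
3 → no match
4 → match
5 → no match
6 → match
7 → no match
8 → match
9 → no match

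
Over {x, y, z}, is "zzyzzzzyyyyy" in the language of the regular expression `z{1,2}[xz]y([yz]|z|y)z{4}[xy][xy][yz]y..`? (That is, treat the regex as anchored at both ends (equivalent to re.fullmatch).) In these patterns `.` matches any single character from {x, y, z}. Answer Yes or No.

No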